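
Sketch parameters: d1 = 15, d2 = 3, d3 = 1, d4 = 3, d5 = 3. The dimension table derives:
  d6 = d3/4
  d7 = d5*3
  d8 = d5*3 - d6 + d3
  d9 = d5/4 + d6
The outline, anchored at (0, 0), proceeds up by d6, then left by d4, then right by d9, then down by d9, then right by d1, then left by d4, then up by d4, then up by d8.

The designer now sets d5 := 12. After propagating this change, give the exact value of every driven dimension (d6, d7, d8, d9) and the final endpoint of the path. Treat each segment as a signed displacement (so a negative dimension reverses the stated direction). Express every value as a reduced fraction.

Apply edit: d5 := 12
  d6 = d3/4 = 1/4
  d7 = d5*3 = 36
  d8 = d5*3 - d6 + d3 = 147/4
  d9 = d5/4 + d6 = 13/4
Walk from origin (0, 0):
  seg 1: up by d6 = 1/4 → (0, 1/4)
  seg 2: left by d4 = 3 → (-3, 1/4)
  seg 3: right by d9 = 13/4 → (1/4, 1/4)
  seg 4: down by d9 = 13/4 → (1/4, -3)
  seg 5: right by d1 = 15 → (61/4, -3)
  seg 6: left by d4 = 3 → (49/4, -3)
  seg 7: up by d4 = 3 → (49/4, 0)
  seg 8: up by d8 = 147/4 → (49/4, 147/4)

d6 = 1/4
d7 = 36
d8 = 147/4
d9 = 13/4
endpoint = (49/4, 147/4)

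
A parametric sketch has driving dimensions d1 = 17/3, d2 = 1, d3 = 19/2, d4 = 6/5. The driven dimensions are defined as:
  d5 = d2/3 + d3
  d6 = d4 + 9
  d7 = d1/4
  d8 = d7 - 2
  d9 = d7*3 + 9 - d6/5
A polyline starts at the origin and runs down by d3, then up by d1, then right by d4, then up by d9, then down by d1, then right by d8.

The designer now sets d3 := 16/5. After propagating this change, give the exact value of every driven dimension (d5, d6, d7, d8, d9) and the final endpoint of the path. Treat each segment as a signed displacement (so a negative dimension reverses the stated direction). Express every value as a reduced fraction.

d5 = 53/15
d6 = 51/5
d7 = 17/12
d8 = -7/12
d9 = 1121/100
endpoint = (37/60, 801/100)

Apply edit: d3 := 16/5
  d5 = d2/3 + d3 = 53/15
  d6 = d4 + 9 = 51/5
  d7 = d1/4 = 17/12
  d8 = d7 - 2 = -7/12
  d9 = d7*3 + 9 - d6/5 = 1121/100
Walk from origin (0, 0):
  seg 1: down by d3 = 16/5 → (0, -16/5)
  seg 2: up by d1 = 17/3 → (0, 37/15)
  seg 3: right by d4 = 6/5 → (6/5, 37/15)
  seg 4: up by d9 = 1121/100 → (6/5, 4103/300)
  seg 5: down by d1 = 17/3 → (6/5, 801/100)
  seg 6: right by d8 = -7/12 → (37/60, 801/100)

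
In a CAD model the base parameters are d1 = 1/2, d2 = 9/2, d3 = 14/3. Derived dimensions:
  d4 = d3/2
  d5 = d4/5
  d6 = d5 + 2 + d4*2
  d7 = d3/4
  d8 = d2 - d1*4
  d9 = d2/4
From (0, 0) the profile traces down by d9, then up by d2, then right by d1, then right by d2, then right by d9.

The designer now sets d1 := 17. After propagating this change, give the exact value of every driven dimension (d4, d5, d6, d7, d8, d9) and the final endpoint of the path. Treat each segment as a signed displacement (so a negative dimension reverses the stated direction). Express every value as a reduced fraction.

d4 = 7/3
d5 = 7/15
d6 = 107/15
d7 = 7/6
d8 = -127/2
d9 = 9/8
endpoint = (181/8, 27/8)

Apply edit: d1 := 17
  d4 = d3/2 = 7/3
  d5 = d4/5 = 7/15
  d6 = d5 + 2 + d4*2 = 107/15
  d7 = d3/4 = 7/6
  d8 = d2 - d1*4 = -127/2
  d9 = d2/4 = 9/8
Walk from origin (0, 0):
  seg 1: down by d9 = 9/8 → (0, -9/8)
  seg 2: up by d2 = 9/2 → (0, 27/8)
  seg 3: right by d1 = 17 → (17, 27/8)
  seg 4: right by d2 = 9/2 → (43/2, 27/8)
  seg 5: right by d9 = 9/8 → (181/8, 27/8)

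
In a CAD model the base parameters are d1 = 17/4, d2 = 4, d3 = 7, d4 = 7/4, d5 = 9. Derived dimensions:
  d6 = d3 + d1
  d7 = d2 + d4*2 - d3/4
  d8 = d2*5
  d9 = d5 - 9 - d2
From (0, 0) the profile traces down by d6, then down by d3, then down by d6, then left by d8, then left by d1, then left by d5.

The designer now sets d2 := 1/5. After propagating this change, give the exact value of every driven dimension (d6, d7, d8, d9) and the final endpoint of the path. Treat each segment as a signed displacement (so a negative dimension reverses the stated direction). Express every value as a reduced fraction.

Apply edit: d2 := 1/5
  d6 = d3 + d1 = 45/4
  d7 = d2 + d4*2 - d3/4 = 39/20
  d8 = d2*5 = 1
  d9 = d5 - 9 - d2 = -1/5
Walk from origin (0, 0):
  seg 1: down by d6 = 45/4 → (0, -45/4)
  seg 2: down by d3 = 7 → (0, -73/4)
  seg 3: down by d6 = 45/4 → (0, -59/2)
  seg 4: left by d8 = 1 → (-1, -59/2)
  seg 5: left by d1 = 17/4 → (-21/4, -59/2)
  seg 6: left by d5 = 9 → (-57/4, -59/2)

d6 = 45/4
d7 = 39/20
d8 = 1
d9 = -1/5
endpoint = (-57/4, -59/2)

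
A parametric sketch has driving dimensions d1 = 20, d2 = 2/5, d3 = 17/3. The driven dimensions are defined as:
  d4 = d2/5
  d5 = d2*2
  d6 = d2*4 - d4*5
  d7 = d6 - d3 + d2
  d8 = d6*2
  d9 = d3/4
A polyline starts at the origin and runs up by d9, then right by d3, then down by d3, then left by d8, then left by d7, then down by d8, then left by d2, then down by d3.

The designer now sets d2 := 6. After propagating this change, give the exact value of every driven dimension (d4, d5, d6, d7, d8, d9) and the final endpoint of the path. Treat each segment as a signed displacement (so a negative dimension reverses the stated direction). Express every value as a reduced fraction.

d4 = 6/5
d5 = 12
d6 = 18
d7 = 55/3
d8 = 36
d9 = 17/12
endpoint = (-164/3, -551/12)

Apply edit: d2 := 6
  d4 = d2/5 = 6/5
  d5 = d2*2 = 12
  d6 = d2*4 - d4*5 = 18
  d7 = d6 - d3 + d2 = 55/3
  d8 = d6*2 = 36
  d9 = d3/4 = 17/12
Walk from origin (0, 0):
  seg 1: up by d9 = 17/12 → (0, 17/12)
  seg 2: right by d3 = 17/3 → (17/3, 17/12)
  seg 3: down by d3 = 17/3 → (17/3, -17/4)
  seg 4: left by d8 = 36 → (-91/3, -17/4)
  seg 5: left by d7 = 55/3 → (-146/3, -17/4)
  seg 6: down by d8 = 36 → (-146/3, -161/4)
  seg 7: left by d2 = 6 → (-164/3, -161/4)
  seg 8: down by d3 = 17/3 → (-164/3, -551/12)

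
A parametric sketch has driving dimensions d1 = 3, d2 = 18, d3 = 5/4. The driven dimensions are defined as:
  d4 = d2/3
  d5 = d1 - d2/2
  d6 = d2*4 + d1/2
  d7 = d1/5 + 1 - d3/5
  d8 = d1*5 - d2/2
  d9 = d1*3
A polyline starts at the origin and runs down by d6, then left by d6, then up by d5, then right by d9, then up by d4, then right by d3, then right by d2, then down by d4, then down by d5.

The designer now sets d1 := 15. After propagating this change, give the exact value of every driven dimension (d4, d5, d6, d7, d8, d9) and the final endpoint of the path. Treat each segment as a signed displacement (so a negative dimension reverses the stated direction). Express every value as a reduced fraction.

d4 = 6
d5 = 6
d6 = 159/2
d7 = 15/4
d8 = 66
d9 = 45
endpoint = (-61/4, -159/2)

Apply edit: d1 := 15
  d4 = d2/3 = 6
  d5 = d1 - d2/2 = 6
  d6 = d2*4 + d1/2 = 159/2
  d7 = d1/5 + 1 - d3/5 = 15/4
  d8 = d1*5 - d2/2 = 66
  d9 = d1*3 = 45
Walk from origin (0, 0):
  seg 1: down by d6 = 159/2 → (0, -159/2)
  seg 2: left by d6 = 159/2 → (-159/2, -159/2)
  seg 3: up by d5 = 6 → (-159/2, -147/2)
  seg 4: right by d9 = 45 → (-69/2, -147/2)
  seg 5: up by d4 = 6 → (-69/2, -135/2)
  seg 6: right by d3 = 5/4 → (-133/4, -135/2)
  seg 7: right by d2 = 18 → (-61/4, -135/2)
  seg 8: down by d4 = 6 → (-61/4, -147/2)
  seg 9: down by d5 = 6 → (-61/4, -159/2)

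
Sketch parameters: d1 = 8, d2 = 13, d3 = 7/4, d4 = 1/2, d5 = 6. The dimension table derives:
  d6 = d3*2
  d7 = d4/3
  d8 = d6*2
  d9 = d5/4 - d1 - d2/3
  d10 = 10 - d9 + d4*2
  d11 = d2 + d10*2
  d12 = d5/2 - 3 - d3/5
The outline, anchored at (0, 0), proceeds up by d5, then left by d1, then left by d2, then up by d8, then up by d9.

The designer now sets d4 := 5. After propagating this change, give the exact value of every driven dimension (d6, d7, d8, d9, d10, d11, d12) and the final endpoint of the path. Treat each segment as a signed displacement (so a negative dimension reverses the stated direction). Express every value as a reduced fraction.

Apply edit: d4 := 5
  d6 = d3*2 = 7/2
  d7 = d4/3 = 5/3
  d8 = d6*2 = 7
  d9 = d5/4 - d1 - d2/3 = -65/6
  d10 = 10 - d9 + d4*2 = 185/6
  d11 = d2 + d10*2 = 224/3
  d12 = d5/2 - 3 - d3/5 = -7/20
Walk from origin (0, 0):
  seg 1: up by d5 = 6 → (0, 6)
  seg 2: left by d1 = 8 → (-8, 6)
  seg 3: left by d2 = 13 → (-21, 6)
  seg 4: up by d8 = 7 → (-21, 13)
  seg 5: up by d9 = -65/6 → (-21, 13/6)

d6 = 7/2
d7 = 5/3
d8 = 7
d9 = -65/6
d10 = 185/6
d11 = 224/3
d12 = -7/20
endpoint = (-21, 13/6)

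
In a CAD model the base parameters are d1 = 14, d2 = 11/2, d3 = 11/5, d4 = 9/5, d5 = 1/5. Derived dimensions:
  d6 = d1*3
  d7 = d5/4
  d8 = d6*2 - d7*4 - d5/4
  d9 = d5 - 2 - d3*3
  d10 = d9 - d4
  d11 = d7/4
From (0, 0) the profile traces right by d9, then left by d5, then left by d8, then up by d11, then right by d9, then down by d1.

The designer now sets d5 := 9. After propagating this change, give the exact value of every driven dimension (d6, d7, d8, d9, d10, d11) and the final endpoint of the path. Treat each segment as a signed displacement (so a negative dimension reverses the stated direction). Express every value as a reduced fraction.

d6 = 42
d7 = 9/4
d8 = 291/4
d9 = 2/5
d10 = -7/5
d11 = 9/16
endpoint = (-1619/20, -215/16)

Apply edit: d5 := 9
  d6 = d1*3 = 42
  d7 = d5/4 = 9/4
  d8 = d6*2 - d7*4 - d5/4 = 291/4
  d9 = d5 - 2 - d3*3 = 2/5
  d10 = d9 - d4 = -7/5
  d11 = d7/4 = 9/16
Walk from origin (0, 0):
  seg 1: right by d9 = 2/5 → (2/5, 0)
  seg 2: left by d5 = 9 → (-43/5, 0)
  seg 3: left by d8 = 291/4 → (-1627/20, 0)
  seg 4: up by d11 = 9/16 → (-1627/20, 9/16)
  seg 5: right by d9 = 2/5 → (-1619/20, 9/16)
  seg 6: down by d1 = 14 → (-1619/20, -215/16)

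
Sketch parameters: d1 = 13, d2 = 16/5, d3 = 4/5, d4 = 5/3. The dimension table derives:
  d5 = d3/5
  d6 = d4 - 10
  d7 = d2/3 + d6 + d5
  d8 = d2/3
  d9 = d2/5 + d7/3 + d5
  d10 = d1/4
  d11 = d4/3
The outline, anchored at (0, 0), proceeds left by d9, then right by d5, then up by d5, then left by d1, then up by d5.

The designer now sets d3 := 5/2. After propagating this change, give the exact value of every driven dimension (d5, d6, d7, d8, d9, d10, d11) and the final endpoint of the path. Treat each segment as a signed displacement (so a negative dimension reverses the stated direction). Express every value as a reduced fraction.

Apply edit: d3 := 5/2
  d5 = d3/5 = 1/2
  d6 = d4 - 10 = -25/3
  d7 = d2/3 + d6 + d5 = -203/30
  d8 = d2/3 = 16/15
  d9 = d2/5 + d7/3 + d5 = -251/225
  d10 = d1/4 = 13/4
  d11 = d4/3 = 5/9
Walk from origin (0, 0):
  seg 1: left by d9 = -251/225 → (251/225, 0)
  seg 2: right by d5 = 1/2 → (727/450, 0)
  seg 3: up by d5 = 1/2 → (727/450, 1/2)
  seg 4: left by d1 = 13 → (-5123/450, 1/2)
  seg 5: up by d5 = 1/2 → (-5123/450, 1)

d5 = 1/2
d6 = -25/3
d7 = -203/30
d8 = 16/15
d9 = -251/225
d10 = 13/4
d11 = 5/9
endpoint = (-5123/450, 1)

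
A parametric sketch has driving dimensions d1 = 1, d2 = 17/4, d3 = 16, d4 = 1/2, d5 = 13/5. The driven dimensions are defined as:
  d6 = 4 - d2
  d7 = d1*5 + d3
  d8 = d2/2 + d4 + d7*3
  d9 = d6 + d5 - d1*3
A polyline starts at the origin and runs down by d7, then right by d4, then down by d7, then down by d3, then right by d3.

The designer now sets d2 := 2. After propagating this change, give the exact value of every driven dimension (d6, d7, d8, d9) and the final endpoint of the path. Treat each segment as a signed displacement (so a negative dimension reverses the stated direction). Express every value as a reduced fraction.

Apply edit: d2 := 2
  d6 = 4 - d2 = 2
  d7 = d1*5 + d3 = 21
  d8 = d2/2 + d4 + d7*3 = 129/2
  d9 = d6 + d5 - d1*3 = 8/5
Walk from origin (0, 0):
  seg 1: down by d7 = 21 → (0, -21)
  seg 2: right by d4 = 1/2 → (1/2, -21)
  seg 3: down by d7 = 21 → (1/2, -42)
  seg 4: down by d3 = 16 → (1/2, -58)
  seg 5: right by d3 = 16 → (33/2, -58)

d6 = 2
d7 = 21
d8 = 129/2
d9 = 8/5
endpoint = (33/2, -58)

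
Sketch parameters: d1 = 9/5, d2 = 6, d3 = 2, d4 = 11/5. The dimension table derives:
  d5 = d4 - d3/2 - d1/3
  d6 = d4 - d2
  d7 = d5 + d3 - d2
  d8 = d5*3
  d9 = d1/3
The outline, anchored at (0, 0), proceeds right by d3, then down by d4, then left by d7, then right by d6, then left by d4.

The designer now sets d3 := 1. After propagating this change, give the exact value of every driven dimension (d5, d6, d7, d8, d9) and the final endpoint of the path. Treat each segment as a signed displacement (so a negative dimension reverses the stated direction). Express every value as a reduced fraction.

Apply edit: d3 := 1
  d5 = d4 - d3/2 - d1/3 = 11/10
  d6 = d4 - d2 = -19/5
  d7 = d5 + d3 - d2 = -39/10
  d8 = d5*3 = 33/10
  d9 = d1/3 = 3/5
Walk from origin (0, 0):
  seg 1: right by d3 = 1 → (1, 0)
  seg 2: down by d4 = 11/5 → (1, -11/5)
  seg 3: left by d7 = -39/10 → (49/10, -11/5)
  seg 4: right by d6 = -19/5 → (11/10, -11/5)
  seg 5: left by d4 = 11/5 → (-11/10, -11/5)

d5 = 11/10
d6 = -19/5
d7 = -39/10
d8 = 33/10
d9 = 3/5
endpoint = (-11/10, -11/5)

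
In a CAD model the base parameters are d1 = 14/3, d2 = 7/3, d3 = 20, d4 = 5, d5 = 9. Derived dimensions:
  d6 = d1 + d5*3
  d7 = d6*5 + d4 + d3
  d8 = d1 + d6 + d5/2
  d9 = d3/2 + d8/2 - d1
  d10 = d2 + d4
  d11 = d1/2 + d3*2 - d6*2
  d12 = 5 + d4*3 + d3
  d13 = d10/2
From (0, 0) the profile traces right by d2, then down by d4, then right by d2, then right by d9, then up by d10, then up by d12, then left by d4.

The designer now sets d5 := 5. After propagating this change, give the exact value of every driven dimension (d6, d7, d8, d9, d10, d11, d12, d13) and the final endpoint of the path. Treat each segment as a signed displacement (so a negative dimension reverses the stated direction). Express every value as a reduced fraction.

d6 = 59/3
d7 = 370/3
d8 = 161/6
d9 = 75/4
d10 = 22/3
d11 = 3
d12 = 40
d13 = 11/3
endpoint = (221/12, 127/3)

Apply edit: d5 := 5
  d6 = d1 + d5*3 = 59/3
  d7 = d6*5 + d4 + d3 = 370/3
  d8 = d1 + d6 + d5/2 = 161/6
  d9 = d3/2 + d8/2 - d1 = 75/4
  d10 = d2 + d4 = 22/3
  d11 = d1/2 + d3*2 - d6*2 = 3
  d12 = 5 + d4*3 + d3 = 40
  d13 = d10/2 = 11/3
Walk from origin (0, 0):
  seg 1: right by d2 = 7/3 → (7/3, 0)
  seg 2: down by d4 = 5 → (7/3, -5)
  seg 3: right by d2 = 7/3 → (14/3, -5)
  seg 4: right by d9 = 75/4 → (281/12, -5)
  seg 5: up by d10 = 22/3 → (281/12, 7/3)
  seg 6: up by d12 = 40 → (281/12, 127/3)
  seg 7: left by d4 = 5 → (221/12, 127/3)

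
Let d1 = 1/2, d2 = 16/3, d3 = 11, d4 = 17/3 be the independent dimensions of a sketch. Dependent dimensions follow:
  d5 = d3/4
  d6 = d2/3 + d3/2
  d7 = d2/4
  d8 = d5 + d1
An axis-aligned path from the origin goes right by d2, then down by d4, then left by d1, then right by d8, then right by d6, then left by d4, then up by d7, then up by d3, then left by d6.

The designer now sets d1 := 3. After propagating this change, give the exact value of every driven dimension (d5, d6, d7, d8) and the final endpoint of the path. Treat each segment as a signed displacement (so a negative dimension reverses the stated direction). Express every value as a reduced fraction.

Apply edit: d1 := 3
  d5 = d3/4 = 11/4
  d6 = d2/3 + d3/2 = 131/18
  d7 = d2/4 = 4/3
  d8 = d5 + d1 = 23/4
Walk from origin (0, 0):
  seg 1: right by d2 = 16/3 → (16/3, 0)
  seg 2: down by d4 = 17/3 → (16/3, -17/3)
  seg 3: left by d1 = 3 → (7/3, -17/3)
  seg 4: right by d8 = 23/4 → (97/12, -17/3)
  seg 5: right by d6 = 131/18 → (553/36, -17/3)
  seg 6: left by d4 = 17/3 → (349/36, -17/3)
  seg 7: up by d7 = 4/3 → (349/36, -13/3)
  seg 8: up by d3 = 11 → (349/36, 20/3)
  seg 9: left by d6 = 131/18 → (29/12, 20/3)

d5 = 11/4
d6 = 131/18
d7 = 4/3
d8 = 23/4
endpoint = (29/12, 20/3)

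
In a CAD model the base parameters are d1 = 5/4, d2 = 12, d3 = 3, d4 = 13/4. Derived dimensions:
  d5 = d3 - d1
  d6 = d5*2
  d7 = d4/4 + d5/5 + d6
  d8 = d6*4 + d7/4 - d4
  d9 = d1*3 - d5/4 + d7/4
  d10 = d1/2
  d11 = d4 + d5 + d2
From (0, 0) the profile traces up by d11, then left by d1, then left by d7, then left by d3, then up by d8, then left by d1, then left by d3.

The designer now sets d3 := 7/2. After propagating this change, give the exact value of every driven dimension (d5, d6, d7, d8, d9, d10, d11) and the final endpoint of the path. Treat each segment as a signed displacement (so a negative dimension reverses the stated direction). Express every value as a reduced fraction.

d5 = 9/4
d6 = 9/2
d7 = 461/80
d8 = 5181/320
d9 = 1481/320
d10 = 5/8
d11 = 35/2
endpoint = (-1221/80, 10781/320)

Apply edit: d3 := 7/2
  d5 = d3 - d1 = 9/4
  d6 = d5*2 = 9/2
  d7 = d4/4 + d5/5 + d6 = 461/80
  d8 = d6*4 + d7/4 - d4 = 5181/320
  d9 = d1*3 - d5/4 + d7/4 = 1481/320
  d10 = d1/2 = 5/8
  d11 = d4 + d5 + d2 = 35/2
Walk from origin (0, 0):
  seg 1: up by d11 = 35/2 → (0, 35/2)
  seg 2: left by d1 = 5/4 → (-5/4, 35/2)
  seg 3: left by d7 = 461/80 → (-561/80, 35/2)
  seg 4: left by d3 = 7/2 → (-841/80, 35/2)
  seg 5: up by d8 = 5181/320 → (-841/80, 10781/320)
  seg 6: left by d1 = 5/4 → (-941/80, 10781/320)
  seg 7: left by d3 = 7/2 → (-1221/80, 10781/320)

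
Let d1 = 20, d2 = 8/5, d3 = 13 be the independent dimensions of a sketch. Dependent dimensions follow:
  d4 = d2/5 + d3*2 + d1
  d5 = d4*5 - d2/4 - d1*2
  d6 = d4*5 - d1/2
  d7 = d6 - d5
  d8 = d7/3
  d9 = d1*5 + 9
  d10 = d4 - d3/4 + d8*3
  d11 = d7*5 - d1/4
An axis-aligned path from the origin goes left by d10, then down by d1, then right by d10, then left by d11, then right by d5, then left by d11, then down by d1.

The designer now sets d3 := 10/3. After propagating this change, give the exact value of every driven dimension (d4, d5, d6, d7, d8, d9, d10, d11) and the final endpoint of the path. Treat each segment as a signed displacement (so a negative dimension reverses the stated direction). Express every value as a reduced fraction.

Apply edit: d3 := 10/3
  d4 = d2/5 + d3*2 + d1 = 2024/75
  d5 = d4*5 - d2/4 - d1*2 = 1418/15
  d6 = d4*5 - d1/2 = 1874/15
  d7 = d6 - d5 = 152/5
  d8 = d7/3 = 152/15
  d9 = d1*5 + 9 = 109
  d10 = d4 - d3/4 + d8*3 = 8483/150
  d11 = d7*5 - d1/4 = 147
Walk from origin (0, 0):
  seg 1: left by d10 = 8483/150 → (-8483/150, 0)
  seg 2: down by d1 = 20 → (-8483/150, -20)
  seg 3: right by d10 = 8483/150 → (0, -20)
  seg 4: left by d11 = 147 → (-147, -20)
  seg 5: right by d5 = 1418/15 → (-787/15, -20)
  seg 6: left by d11 = 147 → (-2992/15, -20)
  seg 7: down by d1 = 20 → (-2992/15, -40)

d4 = 2024/75
d5 = 1418/15
d6 = 1874/15
d7 = 152/5
d8 = 152/15
d9 = 109
d10 = 8483/150
d11 = 147
endpoint = (-2992/15, -40)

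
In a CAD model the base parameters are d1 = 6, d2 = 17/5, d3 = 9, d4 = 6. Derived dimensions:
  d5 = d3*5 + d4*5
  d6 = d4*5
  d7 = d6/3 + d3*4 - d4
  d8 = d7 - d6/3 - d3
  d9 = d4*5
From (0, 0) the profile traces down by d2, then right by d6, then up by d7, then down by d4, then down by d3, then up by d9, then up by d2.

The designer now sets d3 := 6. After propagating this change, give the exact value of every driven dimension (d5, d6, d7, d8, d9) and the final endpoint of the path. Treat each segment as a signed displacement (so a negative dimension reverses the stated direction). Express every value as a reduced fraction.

Apply edit: d3 := 6
  d5 = d3*5 + d4*5 = 60
  d6 = d4*5 = 30
  d7 = d6/3 + d3*4 - d4 = 28
  d8 = d7 - d6/3 - d3 = 12
  d9 = d4*5 = 30
Walk from origin (0, 0):
  seg 1: down by d2 = 17/5 → (0, -17/5)
  seg 2: right by d6 = 30 → (30, -17/5)
  seg 3: up by d7 = 28 → (30, 123/5)
  seg 4: down by d4 = 6 → (30, 93/5)
  seg 5: down by d3 = 6 → (30, 63/5)
  seg 6: up by d9 = 30 → (30, 213/5)
  seg 7: up by d2 = 17/5 → (30, 46)

d5 = 60
d6 = 30
d7 = 28
d8 = 12
d9 = 30
endpoint = (30, 46)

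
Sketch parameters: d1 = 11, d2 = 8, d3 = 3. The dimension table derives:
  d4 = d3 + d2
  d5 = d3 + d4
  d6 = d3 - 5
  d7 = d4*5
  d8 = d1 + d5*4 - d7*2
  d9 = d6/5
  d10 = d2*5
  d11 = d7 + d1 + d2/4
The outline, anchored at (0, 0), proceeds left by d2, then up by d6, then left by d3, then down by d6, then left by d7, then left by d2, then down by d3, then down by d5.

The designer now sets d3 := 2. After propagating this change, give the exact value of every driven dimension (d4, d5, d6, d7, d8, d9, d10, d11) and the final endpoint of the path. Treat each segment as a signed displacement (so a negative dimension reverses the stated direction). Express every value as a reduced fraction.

Apply edit: d3 := 2
  d4 = d3 + d2 = 10
  d5 = d3 + d4 = 12
  d6 = d3 - 5 = -3
  d7 = d4*5 = 50
  d8 = d1 + d5*4 - d7*2 = -41
  d9 = d6/5 = -3/5
  d10 = d2*5 = 40
  d11 = d7 + d1 + d2/4 = 63
Walk from origin (0, 0):
  seg 1: left by d2 = 8 → (-8, 0)
  seg 2: up by d6 = -3 → (-8, -3)
  seg 3: left by d3 = 2 → (-10, -3)
  seg 4: down by d6 = -3 → (-10, 0)
  seg 5: left by d7 = 50 → (-60, 0)
  seg 6: left by d2 = 8 → (-68, 0)
  seg 7: down by d3 = 2 → (-68, -2)
  seg 8: down by d5 = 12 → (-68, -14)

d4 = 10
d5 = 12
d6 = -3
d7 = 50
d8 = -41
d9 = -3/5
d10 = 40
d11 = 63
endpoint = (-68, -14)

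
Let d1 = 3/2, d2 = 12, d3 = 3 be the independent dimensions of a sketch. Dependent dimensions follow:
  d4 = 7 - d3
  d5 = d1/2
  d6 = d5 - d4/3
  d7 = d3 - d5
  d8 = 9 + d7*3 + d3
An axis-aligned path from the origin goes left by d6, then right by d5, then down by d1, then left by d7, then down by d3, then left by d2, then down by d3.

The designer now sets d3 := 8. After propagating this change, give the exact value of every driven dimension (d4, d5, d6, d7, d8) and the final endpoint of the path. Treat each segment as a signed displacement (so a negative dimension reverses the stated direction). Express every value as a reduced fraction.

d4 = -1
d5 = 3/4
d6 = 13/12
d7 = 29/4
d8 = 155/4
endpoint = (-235/12, -35/2)

Apply edit: d3 := 8
  d4 = 7 - d3 = -1
  d5 = d1/2 = 3/4
  d6 = d5 - d4/3 = 13/12
  d7 = d3 - d5 = 29/4
  d8 = 9 + d7*3 + d3 = 155/4
Walk from origin (0, 0):
  seg 1: left by d6 = 13/12 → (-13/12, 0)
  seg 2: right by d5 = 3/4 → (-1/3, 0)
  seg 3: down by d1 = 3/2 → (-1/3, -3/2)
  seg 4: left by d7 = 29/4 → (-91/12, -3/2)
  seg 5: down by d3 = 8 → (-91/12, -19/2)
  seg 6: left by d2 = 12 → (-235/12, -19/2)
  seg 7: down by d3 = 8 → (-235/12, -35/2)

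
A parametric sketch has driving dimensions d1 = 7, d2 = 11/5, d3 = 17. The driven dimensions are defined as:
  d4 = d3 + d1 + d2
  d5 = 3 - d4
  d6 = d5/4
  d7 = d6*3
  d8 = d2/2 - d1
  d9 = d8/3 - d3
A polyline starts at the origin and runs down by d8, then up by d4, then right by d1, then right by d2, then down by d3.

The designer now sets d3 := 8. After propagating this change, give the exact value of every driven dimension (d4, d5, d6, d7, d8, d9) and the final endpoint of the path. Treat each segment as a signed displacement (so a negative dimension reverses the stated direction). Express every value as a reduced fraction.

d4 = 86/5
d5 = -71/5
d6 = -71/20
d7 = -213/20
d8 = -59/10
d9 = -299/30
endpoint = (46/5, 151/10)

Apply edit: d3 := 8
  d4 = d3 + d1 + d2 = 86/5
  d5 = 3 - d4 = -71/5
  d6 = d5/4 = -71/20
  d7 = d6*3 = -213/20
  d8 = d2/2 - d1 = -59/10
  d9 = d8/3 - d3 = -299/30
Walk from origin (0, 0):
  seg 1: down by d8 = -59/10 → (0, 59/10)
  seg 2: up by d4 = 86/5 → (0, 231/10)
  seg 3: right by d1 = 7 → (7, 231/10)
  seg 4: right by d2 = 11/5 → (46/5, 231/10)
  seg 5: down by d3 = 8 → (46/5, 151/10)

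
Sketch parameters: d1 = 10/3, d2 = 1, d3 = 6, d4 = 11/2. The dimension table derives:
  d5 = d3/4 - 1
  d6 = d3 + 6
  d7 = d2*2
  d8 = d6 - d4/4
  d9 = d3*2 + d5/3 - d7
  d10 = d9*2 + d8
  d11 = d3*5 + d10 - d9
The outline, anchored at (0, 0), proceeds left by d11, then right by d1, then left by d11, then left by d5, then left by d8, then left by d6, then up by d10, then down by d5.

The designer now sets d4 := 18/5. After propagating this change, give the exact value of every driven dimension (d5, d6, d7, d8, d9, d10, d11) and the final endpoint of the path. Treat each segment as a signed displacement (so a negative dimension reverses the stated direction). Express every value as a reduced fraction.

Apply edit: d4 := 18/5
  d5 = d3/4 - 1 = 1/2
  d6 = d3 + 6 = 12
  d7 = d2*2 = 2
  d8 = d6 - d4/4 = 111/10
  d9 = d3*2 + d5/3 - d7 = 61/6
  d10 = d9*2 + d8 = 943/30
  d11 = d3*5 + d10 - d9 = 769/15
Walk from origin (0, 0):
  seg 1: left by d11 = 769/15 → (-769/15, 0)
  seg 2: right by d1 = 10/3 → (-719/15, 0)
  seg 3: left by d11 = 769/15 → (-496/5, 0)
  seg 4: left by d5 = 1/2 → (-997/10, 0)
  seg 5: left by d8 = 111/10 → (-554/5, 0)
  seg 6: left by d6 = 12 → (-614/5, 0)
  seg 7: up by d10 = 943/30 → (-614/5, 943/30)
  seg 8: down by d5 = 1/2 → (-614/5, 464/15)

d5 = 1/2
d6 = 12
d7 = 2
d8 = 111/10
d9 = 61/6
d10 = 943/30
d11 = 769/15
endpoint = (-614/5, 464/15)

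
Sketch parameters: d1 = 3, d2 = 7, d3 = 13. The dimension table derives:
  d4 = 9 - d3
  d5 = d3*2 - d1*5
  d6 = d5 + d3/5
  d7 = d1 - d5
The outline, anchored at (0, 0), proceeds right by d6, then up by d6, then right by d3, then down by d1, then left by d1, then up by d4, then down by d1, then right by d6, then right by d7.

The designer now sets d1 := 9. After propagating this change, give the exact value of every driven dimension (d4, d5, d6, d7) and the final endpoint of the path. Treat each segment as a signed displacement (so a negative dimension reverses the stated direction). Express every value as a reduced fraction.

d4 = -4
d5 = -19
d6 = -82/5
d7 = 28
endpoint = (-4/5, -192/5)

Apply edit: d1 := 9
  d4 = 9 - d3 = -4
  d5 = d3*2 - d1*5 = -19
  d6 = d5 + d3/5 = -82/5
  d7 = d1 - d5 = 28
Walk from origin (0, 0):
  seg 1: right by d6 = -82/5 → (-82/5, 0)
  seg 2: up by d6 = -82/5 → (-82/5, -82/5)
  seg 3: right by d3 = 13 → (-17/5, -82/5)
  seg 4: down by d1 = 9 → (-17/5, -127/5)
  seg 5: left by d1 = 9 → (-62/5, -127/5)
  seg 6: up by d4 = -4 → (-62/5, -147/5)
  seg 7: down by d1 = 9 → (-62/5, -192/5)
  seg 8: right by d6 = -82/5 → (-144/5, -192/5)
  seg 9: right by d7 = 28 → (-4/5, -192/5)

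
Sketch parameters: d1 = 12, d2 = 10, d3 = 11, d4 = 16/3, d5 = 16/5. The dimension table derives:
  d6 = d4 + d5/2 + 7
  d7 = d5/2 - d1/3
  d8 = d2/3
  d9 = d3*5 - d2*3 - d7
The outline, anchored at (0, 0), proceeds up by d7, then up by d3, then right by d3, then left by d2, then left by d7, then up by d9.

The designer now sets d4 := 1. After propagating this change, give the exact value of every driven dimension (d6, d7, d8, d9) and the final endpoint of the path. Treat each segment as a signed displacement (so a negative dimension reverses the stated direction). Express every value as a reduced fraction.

Apply edit: d4 := 1
  d6 = d4 + d5/2 + 7 = 48/5
  d7 = d5/2 - d1/3 = -12/5
  d8 = d2/3 = 10/3
  d9 = d3*5 - d2*3 - d7 = 137/5
Walk from origin (0, 0):
  seg 1: up by d7 = -12/5 → (0, -12/5)
  seg 2: up by d3 = 11 → (0, 43/5)
  seg 3: right by d3 = 11 → (11, 43/5)
  seg 4: left by d2 = 10 → (1, 43/5)
  seg 5: left by d7 = -12/5 → (17/5, 43/5)
  seg 6: up by d9 = 137/5 → (17/5, 36)

d6 = 48/5
d7 = -12/5
d8 = 10/3
d9 = 137/5
endpoint = (17/5, 36)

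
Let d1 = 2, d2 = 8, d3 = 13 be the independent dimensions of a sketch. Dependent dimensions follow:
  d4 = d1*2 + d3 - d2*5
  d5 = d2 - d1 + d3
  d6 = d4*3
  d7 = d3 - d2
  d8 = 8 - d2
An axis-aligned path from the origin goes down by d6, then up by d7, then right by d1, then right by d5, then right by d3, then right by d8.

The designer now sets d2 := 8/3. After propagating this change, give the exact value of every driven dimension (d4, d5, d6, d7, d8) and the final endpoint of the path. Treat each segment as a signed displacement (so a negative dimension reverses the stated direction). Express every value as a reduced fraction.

d4 = 11/3
d5 = 41/3
d6 = 11
d7 = 31/3
d8 = 16/3
endpoint = (34, -2/3)

Apply edit: d2 := 8/3
  d4 = d1*2 + d3 - d2*5 = 11/3
  d5 = d2 - d1 + d3 = 41/3
  d6 = d4*3 = 11
  d7 = d3 - d2 = 31/3
  d8 = 8 - d2 = 16/3
Walk from origin (0, 0):
  seg 1: down by d6 = 11 → (0, -11)
  seg 2: up by d7 = 31/3 → (0, -2/3)
  seg 3: right by d1 = 2 → (2, -2/3)
  seg 4: right by d5 = 41/3 → (47/3, -2/3)
  seg 5: right by d3 = 13 → (86/3, -2/3)
  seg 6: right by d8 = 16/3 → (34, -2/3)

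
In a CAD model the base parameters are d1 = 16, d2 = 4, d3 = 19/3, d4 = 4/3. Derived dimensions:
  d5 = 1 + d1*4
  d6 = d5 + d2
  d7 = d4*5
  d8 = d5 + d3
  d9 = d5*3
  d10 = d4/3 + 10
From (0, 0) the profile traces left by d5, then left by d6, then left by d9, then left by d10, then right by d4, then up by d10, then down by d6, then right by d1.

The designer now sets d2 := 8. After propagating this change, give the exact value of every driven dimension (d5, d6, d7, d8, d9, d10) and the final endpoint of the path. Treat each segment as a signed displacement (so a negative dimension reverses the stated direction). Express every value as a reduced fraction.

d5 = 65
d6 = 73
d7 = 20/3
d8 = 214/3
d9 = 195
d10 = 94/9
endpoint = (-2935/9, -563/9)

Apply edit: d2 := 8
  d5 = 1 + d1*4 = 65
  d6 = d5 + d2 = 73
  d7 = d4*5 = 20/3
  d8 = d5 + d3 = 214/3
  d9 = d5*3 = 195
  d10 = d4/3 + 10 = 94/9
Walk from origin (0, 0):
  seg 1: left by d5 = 65 → (-65, 0)
  seg 2: left by d6 = 73 → (-138, 0)
  seg 3: left by d9 = 195 → (-333, 0)
  seg 4: left by d10 = 94/9 → (-3091/9, 0)
  seg 5: right by d4 = 4/3 → (-3079/9, 0)
  seg 6: up by d10 = 94/9 → (-3079/9, 94/9)
  seg 7: down by d6 = 73 → (-3079/9, -563/9)
  seg 8: right by d1 = 16 → (-2935/9, -563/9)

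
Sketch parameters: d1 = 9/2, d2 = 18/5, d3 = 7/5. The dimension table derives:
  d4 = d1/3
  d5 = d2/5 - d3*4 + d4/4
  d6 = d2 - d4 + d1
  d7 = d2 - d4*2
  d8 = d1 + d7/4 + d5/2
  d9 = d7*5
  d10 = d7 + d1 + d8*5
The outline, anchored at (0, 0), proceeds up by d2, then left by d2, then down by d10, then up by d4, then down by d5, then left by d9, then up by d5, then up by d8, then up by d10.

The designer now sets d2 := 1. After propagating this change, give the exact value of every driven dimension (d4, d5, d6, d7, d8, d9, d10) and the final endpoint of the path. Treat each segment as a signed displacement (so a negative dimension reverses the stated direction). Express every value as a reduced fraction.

Apply edit: d2 := 1
  d4 = d1/3 = 3/2
  d5 = d2/5 - d3*4 + d4/4 = -201/40
  d6 = d2 - d4 + d1 = 4
  d7 = d2 - d4*2 = -2
  d8 = d1 + d7/4 + d5/2 = 119/80
  d9 = d7*5 = -10
  d10 = d7 + d1 + d8*5 = 159/16
Walk from origin (0, 0):
  seg 1: up by d2 = 1 → (0, 1)
  seg 2: left by d2 = 1 → (-1, 1)
  seg 3: down by d10 = 159/16 → (-1, -143/16)
  seg 4: up by d4 = 3/2 → (-1, -119/16)
  seg 5: down by d5 = -201/40 → (-1, -193/80)
  seg 6: left by d9 = -10 → (9, -193/80)
  seg 7: up by d5 = -201/40 → (9, -119/16)
  seg 8: up by d8 = 119/80 → (9, -119/20)
  seg 9: up by d10 = 159/16 → (9, 319/80)

d4 = 3/2
d5 = -201/40
d6 = 4
d7 = -2
d8 = 119/80
d9 = -10
d10 = 159/16
endpoint = (9, 319/80)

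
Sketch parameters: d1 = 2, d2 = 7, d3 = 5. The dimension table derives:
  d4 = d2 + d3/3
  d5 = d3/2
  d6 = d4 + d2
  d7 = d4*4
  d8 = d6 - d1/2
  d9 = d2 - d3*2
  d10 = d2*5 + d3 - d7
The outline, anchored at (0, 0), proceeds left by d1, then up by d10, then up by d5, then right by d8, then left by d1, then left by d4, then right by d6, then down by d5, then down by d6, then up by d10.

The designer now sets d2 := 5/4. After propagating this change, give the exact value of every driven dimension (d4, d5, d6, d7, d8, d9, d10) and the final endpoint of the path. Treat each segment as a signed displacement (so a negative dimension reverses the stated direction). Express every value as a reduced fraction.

Apply edit: d2 := 5/4
  d4 = d2 + d3/3 = 35/12
  d5 = d3/2 = 5/2
  d6 = d4 + d2 = 25/6
  d7 = d4*4 = 35/3
  d8 = d6 - d1/2 = 19/6
  d9 = d2 - d3*2 = -35/4
  d10 = d2*5 + d3 - d7 = -5/12
Walk from origin (0, 0):
  seg 1: left by d1 = 2 → (-2, 0)
  seg 2: up by d10 = -5/12 → (-2, -5/12)
  seg 3: up by d5 = 5/2 → (-2, 25/12)
  seg 4: right by d8 = 19/6 → (7/6, 25/12)
  seg 5: left by d1 = 2 → (-5/6, 25/12)
  seg 6: left by d4 = 35/12 → (-15/4, 25/12)
  seg 7: right by d6 = 25/6 → (5/12, 25/12)
  seg 8: down by d5 = 5/2 → (5/12, -5/12)
  seg 9: down by d6 = 25/6 → (5/12, -55/12)
  seg 10: up by d10 = -5/12 → (5/12, -5)

d4 = 35/12
d5 = 5/2
d6 = 25/6
d7 = 35/3
d8 = 19/6
d9 = -35/4
d10 = -5/12
endpoint = (5/12, -5)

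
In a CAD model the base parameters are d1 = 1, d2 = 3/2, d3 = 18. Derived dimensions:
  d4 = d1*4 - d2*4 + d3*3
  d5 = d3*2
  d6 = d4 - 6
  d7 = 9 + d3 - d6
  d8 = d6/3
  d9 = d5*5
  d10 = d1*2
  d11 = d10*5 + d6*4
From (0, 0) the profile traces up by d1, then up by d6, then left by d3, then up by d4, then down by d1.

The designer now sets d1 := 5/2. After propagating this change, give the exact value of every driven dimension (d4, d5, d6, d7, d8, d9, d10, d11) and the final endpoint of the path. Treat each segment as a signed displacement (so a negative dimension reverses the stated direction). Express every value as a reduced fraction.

d4 = 58
d5 = 36
d6 = 52
d7 = -25
d8 = 52/3
d9 = 180
d10 = 5
d11 = 233
endpoint = (-18, 110)

Apply edit: d1 := 5/2
  d4 = d1*4 - d2*4 + d3*3 = 58
  d5 = d3*2 = 36
  d6 = d4 - 6 = 52
  d7 = 9 + d3 - d6 = -25
  d8 = d6/3 = 52/3
  d9 = d5*5 = 180
  d10 = d1*2 = 5
  d11 = d10*5 + d6*4 = 233
Walk from origin (0, 0):
  seg 1: up by d1 = 5/2 → (0, 5/2)
  seg 2: up by d6 = 52 → (0, 109/2)
  seg 3: left by d3 = 18 → (-18, 109/2)
  seg 4: up by d4 = 58 → (-18, 225/2)
  seg 5: down by d1 = 5/2 → (-18, 110)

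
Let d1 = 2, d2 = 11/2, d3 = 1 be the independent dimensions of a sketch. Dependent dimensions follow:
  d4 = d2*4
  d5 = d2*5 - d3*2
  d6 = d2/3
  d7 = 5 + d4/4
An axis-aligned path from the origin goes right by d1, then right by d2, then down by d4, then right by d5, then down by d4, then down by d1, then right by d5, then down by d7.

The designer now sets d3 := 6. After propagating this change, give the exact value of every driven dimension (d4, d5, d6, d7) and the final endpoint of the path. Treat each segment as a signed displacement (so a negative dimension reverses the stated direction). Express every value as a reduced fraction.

Apply edit: d3 := 6
  d4 = d2*4 = 22
  d5 = d2*5 - d3*2 = 31/2
  d6 = d2/3 = 11/6
  d7 = 5 + d4/4 = 21/2
Walk from origin (0, 0):
  seg 1: right by d1 = 2 → (2, 0)
  seg 2: right by d2 = 11/2 → (15/2, 0)
  seg 3: down by d4 = 22 → (15/2, -22)
  seg 4: right by d5 = 31/2 → (23, -22)
  seg 5: down by d4 = 22 → (23, -44)
  seg 6: down by d1 = 2 → (23, -46)
  seg 7: right by d5 = 31/2 → (77/2, -46)
  seg 8: down by d7 = 21/2 → (77/2, -113/2)

d4 = 22
d5 = 31/2
d6 = 11/6
d7 = 21/2
endpoint = (77/2, -113/2)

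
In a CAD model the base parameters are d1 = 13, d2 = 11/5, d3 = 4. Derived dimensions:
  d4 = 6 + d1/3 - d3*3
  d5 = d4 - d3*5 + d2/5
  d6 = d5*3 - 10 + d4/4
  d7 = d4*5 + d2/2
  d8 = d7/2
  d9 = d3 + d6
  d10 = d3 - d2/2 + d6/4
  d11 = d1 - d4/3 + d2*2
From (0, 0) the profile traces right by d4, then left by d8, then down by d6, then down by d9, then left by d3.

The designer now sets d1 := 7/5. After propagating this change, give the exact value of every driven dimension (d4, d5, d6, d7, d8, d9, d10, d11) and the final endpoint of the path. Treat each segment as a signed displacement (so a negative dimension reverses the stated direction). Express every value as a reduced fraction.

Apply edit: d1 := 7/5
  d4 = 6 + d1/3 - d3*3 = -83/15
  d5 = d4 - d3*5 + d2/5 = -1882/75
  d6 = d5*3 - 10 + d4/4 = -25999/300
  d7 = d4*5 + d2/2 = -797/30
  d8 = d7/2 = -797/60
  d9 = d3 + d6 = -24799/300
  d10 = d3 - d2/2 + d6/4 = -22519/1200
  d11 = d1 - d4/3 + d2*2 = 344/45
Walk from origin (0, 0):
  seg 1: right by d4 = -83/15 → (-83/15, 0)
  seg 2: left by d8 = -797/60 → (31/4, 0)
  seg 3: down by d6 = -25999/300 → (31/4, 25999/300)
  seg 4: down by d9 = -24799/300 → (31/4, 25399/150)
  seg 5: left by d3 = 4 → (15/4, 25399/150)

d4 = -83/15
d5 = -1882/75
d6 = -25999/300
d7 = -797/30
d8 = -797/60
d9 = -24799/300
d10 = -22519/1200
d11 = 344/45
endpoint = (15/4, 25399/150)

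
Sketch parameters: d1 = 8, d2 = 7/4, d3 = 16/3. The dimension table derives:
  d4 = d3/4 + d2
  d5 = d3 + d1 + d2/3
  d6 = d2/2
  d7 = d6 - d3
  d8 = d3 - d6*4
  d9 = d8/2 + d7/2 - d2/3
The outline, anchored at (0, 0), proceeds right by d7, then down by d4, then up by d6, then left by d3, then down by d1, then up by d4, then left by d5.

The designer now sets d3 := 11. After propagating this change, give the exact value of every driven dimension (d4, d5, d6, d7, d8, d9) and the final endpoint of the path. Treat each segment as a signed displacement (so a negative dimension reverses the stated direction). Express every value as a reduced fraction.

d4 = 9/2
d5 = 235/12
d6 = 7/8
d7 = -81/8
d8 = 15/2
d9 = -91/48
endpoint = (-977/24, -57/8)

Apply edit: d3 := 11
  d4 = d3/4 + d2 = 9/2
  d5 = d3 + d1 + d2/3 = 235/12
  d6 = d2/2 = 7/8
  d7 = d6 - d3 = -81/8
  d8 = d3 - d6*4 = 15/2
  d9 = d8/2 + d7/2 - d2/3 = -91/48
Walk from origin (0, 0):
  seg 1: right by d7 = -81/8 → (-81/8, 0)
  seg 2: down by d4 = 9/2 → (-81/8, -9/2)
  seg 3: up by d6 = 7/8 → (-81/8, -29/8)
  seg 4: left by d3 = 11 → (-169/8, -29/8)
  seg 5: down by d1 = 8 → (-169/8, -93/8)
  seg 6: up by d4 = 9/2 → (-169/8, -57/8)
  seg 7: left by d5 = 235/12 → (-977/24, -57/8)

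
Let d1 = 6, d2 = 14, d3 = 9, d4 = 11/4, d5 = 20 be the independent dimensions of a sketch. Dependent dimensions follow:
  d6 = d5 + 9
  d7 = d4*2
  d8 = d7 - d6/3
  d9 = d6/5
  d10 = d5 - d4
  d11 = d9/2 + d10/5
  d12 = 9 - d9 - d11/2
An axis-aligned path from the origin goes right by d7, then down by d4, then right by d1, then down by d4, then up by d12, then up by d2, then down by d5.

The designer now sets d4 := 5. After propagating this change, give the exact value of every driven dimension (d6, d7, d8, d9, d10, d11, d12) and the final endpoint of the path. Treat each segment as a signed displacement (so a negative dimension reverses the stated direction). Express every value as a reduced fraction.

Apply edit: d4 := 5
  d6 = d5 + 9 = 29
  d7 = d4*2 = 10
  d8 = d7 - d6/3 = 1/3
  d9 = d6/5 = 29/5
  d10 = d5 - d4 = 15
  d11 = d9/2 + d10/5 = 59/10
  d12 = 9 - d9 - d11/2 = 1/4
Walk from origin (0, 0):
  seg 1: right by d7 = 10 → (10, 0)
  seg 2: down by d4 = 5 → (10, -5)
  seg 3: right by d1 = 6 → (16, -5)
  seg 4: down by d4 = 5 → (16, -10)
  seg 5: up by d12 = 1/4 → (16, -39/4)
  seg 6: up by d2 = 14 → (16, 17/4)
  seg 7: down by d5 = 20 → (16, -63/4)

d6 = 29
d7 = 10
d8 = 1/3
d9 = 29/5
d10 = 15
d11 = 59/10
d12 = 1/4
endpoint = (16, -63/4)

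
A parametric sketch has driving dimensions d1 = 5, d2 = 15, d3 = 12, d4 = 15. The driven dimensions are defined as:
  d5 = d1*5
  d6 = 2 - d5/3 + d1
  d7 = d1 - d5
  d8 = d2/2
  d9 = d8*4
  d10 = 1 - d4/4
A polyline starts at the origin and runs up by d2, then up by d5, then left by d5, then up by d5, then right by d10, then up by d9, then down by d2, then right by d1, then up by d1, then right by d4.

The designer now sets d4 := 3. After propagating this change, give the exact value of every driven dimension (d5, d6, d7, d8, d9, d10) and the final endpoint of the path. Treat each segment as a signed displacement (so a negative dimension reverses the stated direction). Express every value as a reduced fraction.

Apply edit: d4 := 3
  d5 = d1*5 = 25
  d6 = 2 - d5/3 + d1 = -4/3
  d7 = d1 - d5 = -20
  d8 = d2/2 = 15/2
  d9 = d8*4 = 30
  d10 = 1 - d4/4 = 1/4
Walk from origin (0, 0):
  seg 1: up by d2 = 15 → (0, 15)
  seg 2: up by d5 = 25 → (0, 40)
  seg 3: left by d5 = 25 → (-25, 40)
  seg 4: up by d5 = 25 → (-25, 65)
  seg 5: right by d10 = 1/4 → (-99/4, 65)
  seg 6: up by d9 = 30 → (-99/4, 95)
  seg 7: down by d2 = 15 → (-99/4, 80)
  seg 8: right by d1 = 5 → (-79/4, 80)
  seg 9: up by d1 = 5 → (-79/4, 85)
  seg 10: right by d4 = 3 → (-67/4, 85)

d5 = 25
d6 = -4/3
d7 = -20
d8 = 15/2
d9 = 30
d10 = 1/4
endpoint = (-67/4, 85)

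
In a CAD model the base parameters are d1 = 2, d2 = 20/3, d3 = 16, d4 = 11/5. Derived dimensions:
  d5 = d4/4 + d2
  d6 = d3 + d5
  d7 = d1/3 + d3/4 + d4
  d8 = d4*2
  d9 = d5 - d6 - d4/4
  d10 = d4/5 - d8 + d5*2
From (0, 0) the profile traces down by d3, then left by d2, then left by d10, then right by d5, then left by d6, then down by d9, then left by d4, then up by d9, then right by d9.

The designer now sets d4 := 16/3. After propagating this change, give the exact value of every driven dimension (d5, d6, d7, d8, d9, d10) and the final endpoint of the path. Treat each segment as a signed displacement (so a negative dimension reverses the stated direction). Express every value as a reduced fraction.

d5 = 8
d6 = 24
d7 = 10
d8 = 32/3
d9 = -52/3
d10 = 32/5
endpoint = (-776/15, -16)

Apply edit: d4 := 16/3
  d5 = d4/4 + d2 = 8
  d6 = d3 + d5 = 24
  d7 = d1/3 + d3/4 + d4 = 10
  d8 = d4*2 = 32/3
  d9 = d5 - d6 - d4/4 = -52/3
  d10 = d4/5 - d8 + d5*2 = 32/5
Walk from origin (0, 0):
  seg 1: down by d3 = 16 → (0, -16)
  seg 2: left by d2 = 20/3 → (-20/3, -16)
  seg 3: left by d10 = 32/5 → (-196/15, -16)
  seg 4: right by d5 = 8 → (-76/15, -16)
  seg 5: left by d6 = 24 → (-436/15, -16)
  seg 6: down by d9 = -52/3 → (-436/15, 4/3)
  seg 7: left by d4 = 16/3 → (-172/5, 4/3)
  seg 8: up by d9 = -52/3 → (-172/5, -16)
  seg 9: right by d9 = -52/3 → (-776/15, -16)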